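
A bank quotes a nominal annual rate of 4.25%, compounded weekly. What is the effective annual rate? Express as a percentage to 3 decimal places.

4.340%

EAR = (1 + 4.25%/52)^52 − 1 = (1 + 0.000817308)^52 − 1.
(1 + 0.000817308)^52 ≈ 1.043398, so EAR ≈ 4.33979%.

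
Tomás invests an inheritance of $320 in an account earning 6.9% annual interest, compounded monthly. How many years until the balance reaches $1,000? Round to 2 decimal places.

16.56 years

We need (1 + 0.00575)^(12t) = 3.125, so 12t = ln 3.125 / ln 1.00575 ≈ 198.7317.
t ≈ 198.7317/12 = 16.5610 years.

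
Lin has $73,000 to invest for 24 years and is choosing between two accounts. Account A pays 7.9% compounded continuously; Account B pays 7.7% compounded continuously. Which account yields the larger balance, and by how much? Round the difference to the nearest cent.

Account A, by $22,782.69

A: e^(0.079·24) = e^1.896 ≈ 6.65920428042, so 73,000 × 6.65920428042 ≈ 486,121.9125.
B: e^(0.077·24) = e^1.848 ≈ 6.34711259472, so 73,000 × 6.34711259472 ≈ 463,339.2194.
Difference ≈ 22,782.6931 in favor of A.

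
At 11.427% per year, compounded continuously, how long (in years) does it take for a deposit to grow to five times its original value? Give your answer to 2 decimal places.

e^(0.11427t) = 5, so 0.11427t = ln 5 ≈ 1.6094.
t ≈ 1.6094/0.11427 ≈ 14.0845.

14.08 years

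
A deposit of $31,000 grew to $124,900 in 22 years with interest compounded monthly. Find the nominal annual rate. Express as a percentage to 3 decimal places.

6.351%

The 264-period growth factor is 124,900/31,000 = 4.02903.
r/12 = 4.02903^(1/264) − 1 ≈ 0.00529246, so r ≈ 12·0.00529246 = 6.35096%.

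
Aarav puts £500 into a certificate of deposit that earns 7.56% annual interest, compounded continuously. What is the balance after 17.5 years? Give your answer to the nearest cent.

£1,877.33

A = P·e^(rt) = 500·e^(0.0756·17.5) = 500·e^1.323.
e^1.323 ≈ 3.754668504, so A ≈ 1,877.3343.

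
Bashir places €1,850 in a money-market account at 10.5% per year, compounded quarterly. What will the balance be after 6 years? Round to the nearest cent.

€3,445.46

Periodic rate = 10.5%/4 = 0.02625; periods = 4·6 = 24.
A = 1,850·(1 + 0.02625)^24 ≈ 1,850·1.86241338 ≈ 3,445.4648.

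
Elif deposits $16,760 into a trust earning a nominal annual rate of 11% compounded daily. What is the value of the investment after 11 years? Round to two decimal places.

Growth factor = (1 + 0.11/365)^4015 ≈ 3.3528733944.
A ≈ 16,760 × 3.3528733944 ≈ 56,194.1581.

$56,194.16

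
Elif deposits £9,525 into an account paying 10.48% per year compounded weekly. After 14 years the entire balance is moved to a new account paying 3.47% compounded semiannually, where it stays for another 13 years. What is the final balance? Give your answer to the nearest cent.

£64,513.52

Phase 1: 9,525·(1 + 0.1048/52)^728 ≈ 41,249.6826.
Phase 2: 41,249.6826·(1 + 0.01735)^26 ≈ 64,513.5196.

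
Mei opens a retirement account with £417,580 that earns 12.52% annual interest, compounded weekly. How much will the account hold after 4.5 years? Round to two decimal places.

£733,039.06

Growth factor = (1 + 0.1252/52)^234 ≈ 1.75544579655.
A ≈ 417,580 × 1.75544579655 ≈ 733,039.0557.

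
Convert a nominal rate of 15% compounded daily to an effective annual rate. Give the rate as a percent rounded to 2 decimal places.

16.18%

One year is 365 periods at 0.000410959 each: (1 + 0.000410959)^365 ≈ 1.161798.
EAR = 1.161798 − 1 ≈ 16.17984%.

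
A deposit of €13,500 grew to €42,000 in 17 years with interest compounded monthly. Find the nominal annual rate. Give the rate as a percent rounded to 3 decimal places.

6.695%

(1 + r/12)^204 = 42,000/13,500 = 3.11111.
1 + r/12 = 3.11111^(1/204) ≈ 1.005579, so r/12 ≈ 0.00557913.
r ≈ 12·0.00557913 = 6.69496%.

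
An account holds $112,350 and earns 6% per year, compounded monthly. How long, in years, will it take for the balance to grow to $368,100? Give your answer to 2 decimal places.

(1 + 0.005)^(12t) = 368,100/112,350 = 3.2764.
12t·ln(1 + 0.005) = ln(3.2764); 12t = 1.1867/0.00498754 ≈ 237.9400.
t ≈ 19.8283 years.

19.83 years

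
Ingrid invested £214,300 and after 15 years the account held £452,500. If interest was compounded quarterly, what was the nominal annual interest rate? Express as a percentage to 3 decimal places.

(1 + r/4)^60 = 452,500/214,300 = 2.11153.
1 + r/4 = 2.11153^(1/60) ≈ 1.012535, so r/4 ≈ 0.0125348.
r ≈ 4·0.0125348 = 5.01390%.

5.014%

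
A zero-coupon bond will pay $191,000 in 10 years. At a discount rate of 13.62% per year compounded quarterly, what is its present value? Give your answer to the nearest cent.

Periodic rate = 13.62%/4 = 0.03405; 40 periods.
P = 191,000/(1 + 0.03405)^40 ≈ 191,000/3.81646740878 ≈ 50,046.2809.

$50,046.28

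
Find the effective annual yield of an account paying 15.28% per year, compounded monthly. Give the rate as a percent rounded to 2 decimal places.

EAR = (1 + 15.28%/12)^12 − 1 = (1 + 0.0127333)^12 − 1.
(1 + 0.0127333)^12 ≈ 1.163969, so EAR ≈ 16.39686%.

16.40%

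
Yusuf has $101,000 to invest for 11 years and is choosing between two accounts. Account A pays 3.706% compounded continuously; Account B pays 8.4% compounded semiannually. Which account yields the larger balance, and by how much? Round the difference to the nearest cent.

Account B, by $97,862.88

Account A growth factor: e^(0.03706·11) = e^0.40766 ≈ 1.50329595365; balance ≈ 151,832.8913.
Account B growth factor: (1 + 0.042)^22 ≈ 2.47223537945; balance ≈ 249,695.7733.
Account B is larger by 97,862.8820.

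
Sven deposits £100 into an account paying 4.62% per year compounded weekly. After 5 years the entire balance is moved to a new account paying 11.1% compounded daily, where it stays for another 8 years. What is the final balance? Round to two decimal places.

Phase 1: 100·(1 + 0.0462/52)^260 ≈ 125.9730.
Phase 2: 125.9730·(1 + 0.111/365)^2920 ≈ 306.1064.

£306.11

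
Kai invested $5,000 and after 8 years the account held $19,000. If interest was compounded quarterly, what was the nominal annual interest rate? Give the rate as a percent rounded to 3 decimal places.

17.040%

(1 + r/4)^32 = 19,000/5,000 = 3.8.
1 + r/4 = 3.8^(1/32) ≈ 1.042601, so r/4 ≈ 0.0426012.
r ≈ 4·0.0426012 = 17.04050%.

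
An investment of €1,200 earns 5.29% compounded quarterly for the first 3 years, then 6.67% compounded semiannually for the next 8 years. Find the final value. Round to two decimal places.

€2,374.71

After 3 years at 5.29%: 1,200 × 1.170767782 ≈ 1,404.9213.
Then 8 years at 6.67%: 1,404.9213 × 1.690281744 ≈ 2,374.7129.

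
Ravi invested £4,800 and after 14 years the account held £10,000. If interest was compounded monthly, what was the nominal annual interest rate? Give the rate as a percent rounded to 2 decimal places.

The 168-period growth factor is 10,000/4,800 = 2.08333.
r/12 = 2.08333^(1/168) − 1 ≈ 0.00437842, so r ≈ 12·0.00437842 = 5.25411%.

5.25%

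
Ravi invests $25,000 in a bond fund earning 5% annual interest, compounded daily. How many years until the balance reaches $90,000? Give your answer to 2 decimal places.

25.62 years

We need (1 + 0.000136986)^(365t) = 3.6, so 365t = ln 3.6 / ln 1.000137 ≈ 9351.4575.
t ≈ 9351.4575/365 = 25.6204 years.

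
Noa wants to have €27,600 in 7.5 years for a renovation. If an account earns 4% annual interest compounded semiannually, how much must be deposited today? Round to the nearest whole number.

Periodic rate = 4%/2 = 0.02; 15 periods.
P = 27,600/(1 + 0.02)^15 ≈ 27,600/1.3458683383 ≈ 20,507.2065.

€20,507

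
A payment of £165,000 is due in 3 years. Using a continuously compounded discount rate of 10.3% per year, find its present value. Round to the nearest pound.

P = A·e^(−rt) = 165,000·e^(−0.309).
e^(−0.309) ≈ 0.734180770026, so P ≈ 121,139.8271.

£121,140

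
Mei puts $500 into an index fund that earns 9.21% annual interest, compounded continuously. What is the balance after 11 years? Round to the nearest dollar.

$1,377

A = P·e^(rt) = 500·e^(0.0921·11) = 500·e^1.0131.
e^1.0131 ≈ 2.754125584, so A ≈ 1,377.0628.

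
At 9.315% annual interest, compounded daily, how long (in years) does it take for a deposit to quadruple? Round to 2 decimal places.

(1 + 0.000255205)^(365t) = 4.
365t = ln 4 / ln(1 + 0.000255205) ≈ 1.3863/0.000255173 ≈ 5432.7644.
t ≈ 14.8843.

14.88 years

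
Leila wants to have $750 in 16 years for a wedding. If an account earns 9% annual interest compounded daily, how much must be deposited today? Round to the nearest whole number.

Growth factor = (1 + 0.09/365)^5840 ≈ 4.21994669.
P = 750/4.21994669 ≈ 177.7274.

$178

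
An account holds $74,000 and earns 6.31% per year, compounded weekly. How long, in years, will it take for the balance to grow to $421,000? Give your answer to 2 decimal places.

We need (1 + 0.00121346)^(52t) = 5.6892, so 52t = ln 5.6892 / ln 1.001213 ≈ 1433.6032.
t ≈ 1433.6032/52 = 27.5693 years.

27.57 years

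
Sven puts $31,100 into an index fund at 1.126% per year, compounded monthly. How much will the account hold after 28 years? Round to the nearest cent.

Growth factor = (1 + 0.01126/12)^336 ≈ 1.370440435.
A ≈ 31,100 × 1.370440435 ≈ 42,620.6975.

$42,620.70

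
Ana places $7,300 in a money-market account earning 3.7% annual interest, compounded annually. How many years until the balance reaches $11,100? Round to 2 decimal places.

We need (1 + 0.037)^t = 1.5205, so t = ln 1.5205 / ln 1.037 ≈ 11.5345.

11.53 years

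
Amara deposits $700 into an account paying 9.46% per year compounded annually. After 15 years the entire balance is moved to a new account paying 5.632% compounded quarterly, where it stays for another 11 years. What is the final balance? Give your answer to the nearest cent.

After 15 years at 9.46%: 700 × 3.879999388 ≈ 2,715.9996.
Then 11 years at 5.632%: 2,715.9996 × 1.850024886 ≈ 5,024.6668.

$5,024.67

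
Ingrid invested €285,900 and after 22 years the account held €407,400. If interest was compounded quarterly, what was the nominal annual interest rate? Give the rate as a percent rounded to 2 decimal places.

The 88-period growth factor is 407,400/285,900 = 1.42497.
r/4 = 1.42497^(1/88) − 1 ≈ 0.00403258, so r ≈ 4·0.00403258 = 1.61303%.

1.61%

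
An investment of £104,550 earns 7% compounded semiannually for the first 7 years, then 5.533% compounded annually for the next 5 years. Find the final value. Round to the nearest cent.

£221,528.88

Phase 1: 104,550·(1 + 0.035)^14 ≈ 169,234.5123.
Phase 2: 169,234.5123·(1 + 0.05533)^5 ≈ 221,528.8814.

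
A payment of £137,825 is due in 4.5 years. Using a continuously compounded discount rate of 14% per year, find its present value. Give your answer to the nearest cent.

£73,404.46

P = A·e^(−rt) = 137,825·e^(−0.63).
e^(−0.63) ≈ 0.532591801007, so P ≈ 73,404.4650.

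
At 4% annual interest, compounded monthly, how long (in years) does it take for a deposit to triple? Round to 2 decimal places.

(1 + 0.00333333)^(12t) = 3.
12t = ln 3 / ln(1 + 0.00333333) ≈ 1.0986/0.00332779 ≈ 330.1327.
t ≈ 27.5111.

27.51 years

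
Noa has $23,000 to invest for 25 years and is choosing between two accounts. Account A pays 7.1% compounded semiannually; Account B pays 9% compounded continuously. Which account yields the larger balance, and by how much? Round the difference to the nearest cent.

A: (1 + 0.0355)^50 ≈ 5.72143754387, so 23,000 × 5.72143754387 ≈ 131,593.0635.
B: e^(0.09·25) = e^2.25 ≈ 9.48773583636, so 23,000 × 9.48773583636 ≈ 218,217.9242.
Difference ≈ 86,624.8607 in favor of B.

Account B, by $86,624.86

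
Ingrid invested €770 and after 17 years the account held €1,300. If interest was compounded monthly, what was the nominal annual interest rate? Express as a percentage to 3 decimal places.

(1 + r/12)^204 = 1,300/770 = 1.68831.
1 + r/12 = 1.68831^(1/204) ≈ 1.002571, so r/12 ≈ 0.0025706.
r ≈ 12·0.0025706 = 3.08472%.

3.085%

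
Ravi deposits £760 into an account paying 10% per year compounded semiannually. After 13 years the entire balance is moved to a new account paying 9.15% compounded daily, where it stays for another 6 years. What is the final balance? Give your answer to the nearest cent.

After 13 years at 10%: 760 × 3.555672688 ≈ 2,702.3112.
Then 6 years at 9.15%: 2,702.3112 × 1.731401504 ≈ 4,678.7858.

£4,678.79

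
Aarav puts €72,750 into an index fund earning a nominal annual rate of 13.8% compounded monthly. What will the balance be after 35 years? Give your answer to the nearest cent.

Growth factor = (1 + 0.0115)^420 ≈ 121.8070947525.
A ≈ 72,750 × 121.8070947525 ≈ 8,861,466.1432.

€8,861,466.14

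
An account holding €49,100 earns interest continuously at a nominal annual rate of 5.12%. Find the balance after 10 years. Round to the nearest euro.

€81,929

A = P·e^(rt) = 49,100·e^(0.0512·10) = 49,100·e^0.512.
e^0.512 ≈ 1.6686251101, so A ≈ 81,929.4929.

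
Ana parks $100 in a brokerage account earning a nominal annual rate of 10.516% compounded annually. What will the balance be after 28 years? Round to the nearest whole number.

Annual rate = 10.516% = 0.10516; years = 28.
A = 100·(1 + 0.10516)^28 ≈ 100·16.44009855 ≈ 1,644.0099.

$1,644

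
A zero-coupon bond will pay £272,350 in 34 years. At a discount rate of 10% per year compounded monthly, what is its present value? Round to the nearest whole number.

£9,218

Growth factor = (1 + 0.1/12)^408 ≈ 29.5449120623.
P = 272,350/29.5449120623 ≈ 9,218.1693.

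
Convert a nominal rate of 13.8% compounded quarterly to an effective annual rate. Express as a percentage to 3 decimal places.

EAR = (1 + 13.8%/4)^4 − 1 = (1 + 0.0345)^4 − 1.
(1 + 0.0345)^4 ≈ 1.145307, so EAR ≈ 14.53072%.

14.531%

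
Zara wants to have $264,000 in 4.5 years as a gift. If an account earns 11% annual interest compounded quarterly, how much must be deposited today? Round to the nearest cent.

$162,005.95

Periodic rate = 11%/4 = 0.0275; 18 periods.
P = 264,000/(1 + 0.0275)^18 ≈ 264,000/1.62956973381 ≈ 162,005.9544.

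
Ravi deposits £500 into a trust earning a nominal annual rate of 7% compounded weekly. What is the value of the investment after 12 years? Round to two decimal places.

Periodic rate = 7%/52 = 0.00134615; periods = 52·12 = 624.
A = 500·(1 + 0.07/52)^624 ≈ 500·2.315058882 ≈ 1,157.5294.

£1,157.53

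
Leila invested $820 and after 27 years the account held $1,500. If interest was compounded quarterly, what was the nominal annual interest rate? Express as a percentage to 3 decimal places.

(1 + r/4)^108 = 1,500/820 = 1.82927.
1 + r/4 = 1.82927^(1/108) ≈ 1.005607, so r/4 ≈ 0.00560748.
r ≈ 4·0.00560748 = 2.24299%.

2.243%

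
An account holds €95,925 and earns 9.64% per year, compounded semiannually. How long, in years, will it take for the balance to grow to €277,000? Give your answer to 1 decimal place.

We need (1 + 0.0482)^(2t) = 2.8877, so 2t = ln 2.8877 / ln 1.0482 ≈ 22.5271.
t ≈ 22.5271/2 = 11.2636 years.

11.3 years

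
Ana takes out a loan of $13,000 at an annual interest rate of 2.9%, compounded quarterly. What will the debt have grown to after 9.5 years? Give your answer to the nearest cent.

Periodic rate = 2.9%/4 = 0.00725; periods = 4·9.5 = 38.
A = 13,000·(1 + 0.00725)^38 ≈ 13,000·1.3158806185 ≈ 17,106.4480.

$17,106.45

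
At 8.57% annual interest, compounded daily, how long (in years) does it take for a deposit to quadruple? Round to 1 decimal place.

(1 + 0.000234795)^(365t) = 4.
365t = ln 4 / ln(1 + 0.000234795) ≈ 1.3863/0.000234767 ≈ 5904.9807.
t ≈ 16.1780.

16.2 years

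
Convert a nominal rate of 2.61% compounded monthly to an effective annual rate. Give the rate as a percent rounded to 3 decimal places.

One year is 12 periods at 0.002175 each: (1 + 0.002175)^12 ≈ 1.026414.
EAR = 1.026414 − 1 ≈ 2.64145%.

2.641%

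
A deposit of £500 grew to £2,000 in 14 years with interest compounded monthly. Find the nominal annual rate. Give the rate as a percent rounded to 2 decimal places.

(1 + r/12)^168 = 2,000/500 = 4.
1 + r/12 = 4^(1/168) ≈ 1.008286, so r/12 ≈ 0.00828589.
r ≈ 12·0.00828589 = 9.94307%.

9.94%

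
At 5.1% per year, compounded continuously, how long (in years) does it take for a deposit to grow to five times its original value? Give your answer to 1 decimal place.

e^(0.051t) = 5, so 0.051t = ln 5 ≈ 1.6094.
t ≈ 1.6094/0.051 ≈ 31.5576.

31.6 years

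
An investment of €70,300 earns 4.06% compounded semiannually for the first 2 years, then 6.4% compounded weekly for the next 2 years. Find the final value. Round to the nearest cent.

€86,580.96

Phase 1: 70,300·(1 + 0.0203)^4 ≈ 76,184.5439.
Phase 2: 76,184.5439·(1 + 0.064/52)^104 ≈ 86,580.9575.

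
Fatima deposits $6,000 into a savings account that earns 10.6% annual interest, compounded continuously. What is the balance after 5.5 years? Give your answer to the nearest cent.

A = P·e^(rt) = 6,000·e^(0.106·5.5) = 6,000·e^0.583.
e^0.583 ≈ 1.7914045913, so A ≈ 10,748.4275.

$10,748.43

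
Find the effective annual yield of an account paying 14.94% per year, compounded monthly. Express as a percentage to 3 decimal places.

16.007%

One year is 12 periods at 0.01245 each: (1 + 0.01245)^12 ≈ 1.160067.
EAR = 1.160067 − 1 ≈ 16.00668%.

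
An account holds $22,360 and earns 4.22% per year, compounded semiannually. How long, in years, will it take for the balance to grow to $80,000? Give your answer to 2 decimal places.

We need (1 + 0.0211)^(2t) = 3.5778, so 2t = ln 3.5778 / ln 1.0211 ≈ 61.0500.
t ≈ 61.0500/2 = 30.5250 years.

30.52 years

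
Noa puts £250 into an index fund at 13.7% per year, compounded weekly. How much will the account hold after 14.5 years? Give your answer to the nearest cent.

Periodic rate = 13.7%/52 = 0.00263462; periods = 52·14.5 = 754.
A = 250·(1 + 0.137/52)^754 ≈ 250·7.270955805 ≈ 1,817.7390.

£1,817.74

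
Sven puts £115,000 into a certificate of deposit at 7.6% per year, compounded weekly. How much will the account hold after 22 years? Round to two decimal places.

£611,375.58

Growth factor = (1 + 0.076/52)^1144 ≈ 5.31630941194.
A ≈ 115,000 × 5.31630941194 ≈ 611,375.5824.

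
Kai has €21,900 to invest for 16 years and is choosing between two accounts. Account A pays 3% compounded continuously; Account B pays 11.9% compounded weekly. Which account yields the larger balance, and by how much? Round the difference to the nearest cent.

Account A growth factor: e^(0.03·16) = e^0.48 ≈ 1.6160744022; balance ≈ 35,392.0294.
Account B growth factor: (1 + 0.119/52)^832 ≈ 6.69810534921; balance ≈ 146,688.5071.
Account B is larger by 111,296.4777.

Account B, by €111,296.48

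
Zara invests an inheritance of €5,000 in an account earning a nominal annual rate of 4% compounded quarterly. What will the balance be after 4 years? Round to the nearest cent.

€5,862.89

Periodic rate = 4%/4 = 0.01; periods = 4·4 = 16.
A = 5,000·(1 + 0.01)^16 ≈ 5,000·1.172578645 ≈ 5,862.8932.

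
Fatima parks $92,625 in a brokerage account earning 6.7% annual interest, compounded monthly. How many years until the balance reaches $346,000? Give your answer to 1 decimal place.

We need (1 + 0.00558333)^(12t) = 3.7355, so 12t = ln 3.7355 / ln 1.005583 ≈ 236.6965.
t ≈ 236.6965/12 = 19.7247 years.

19.7 years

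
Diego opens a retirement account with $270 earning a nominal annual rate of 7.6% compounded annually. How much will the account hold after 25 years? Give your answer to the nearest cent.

Annual rate = 7.6% = 0.076; years = 25.
A = 270·(1 + 0.076)^25 ≈ 270·6.24175594 ≈ 1,685.2741.

$1,685.27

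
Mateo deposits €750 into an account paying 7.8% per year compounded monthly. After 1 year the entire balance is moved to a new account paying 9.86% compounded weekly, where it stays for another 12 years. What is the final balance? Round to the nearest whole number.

€2,644

After 1 years at 7.8%: 750 × 1.08084981 ≈ 810.6374.
Then 12 years at 9.86%: 810.6374 × 3.261149209 ≈ 2,643.6094.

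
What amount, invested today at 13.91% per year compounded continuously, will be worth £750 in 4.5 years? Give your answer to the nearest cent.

P = A·e^(−rt) = 750·e^(−0.62595).
e^(−0.62595) ≈ 0.534753172, so P ≈ 401.0649.

£401.06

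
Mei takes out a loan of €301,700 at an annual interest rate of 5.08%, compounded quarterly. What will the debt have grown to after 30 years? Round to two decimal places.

Periodic rate = 5.08%/4 = 0.0127; periods = 4·30 = 120.
A = 301,700·(1 + 0.0127)^120 ≈ 301,700·4.54670940092 ≈ 1,371,742.2263.

€1,371,742.23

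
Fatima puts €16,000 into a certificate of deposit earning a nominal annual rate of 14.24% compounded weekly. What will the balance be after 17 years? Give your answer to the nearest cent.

€179,482.93

Growth factor = (1 + 0.1424/52)^884 ≈ 11.2176833652.
A ≈ 16,000 × 11.2176833652 ≈ 179,482.9338.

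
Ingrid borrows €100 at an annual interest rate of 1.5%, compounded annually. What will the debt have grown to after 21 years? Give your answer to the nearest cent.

€136.71

Annual rate = 1.5% = 0.015; years = 21.
A = 100·(1 + 0.015)^21 ≈ 100·1.36705783 ≈ 136.7058.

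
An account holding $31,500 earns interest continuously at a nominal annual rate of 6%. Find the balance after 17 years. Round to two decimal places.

$87,355.64

A = P·e^(rt) = 31,500·e^(0.06·17) = 31,500·e^1.02.
e^1.02 ≈ 2.773194764, so A ≈ 87,355.6351.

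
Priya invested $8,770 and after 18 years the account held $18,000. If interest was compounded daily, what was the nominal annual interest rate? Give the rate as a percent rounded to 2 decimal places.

The 6570-period growth factor is 18,000/8,770 = 2.05245.
r/365 = 2.05245^(1/6570) − 1 ≈ 0.000109448, so r ≈ 365·0.000109448 = 3.99486%.

3.99%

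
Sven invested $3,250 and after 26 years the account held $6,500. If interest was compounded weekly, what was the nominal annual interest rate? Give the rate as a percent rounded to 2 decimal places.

2.67%

The 1352-period growth factor is 6,500/3,250 = 2.
r/52 = 2^(1/1352) − 1 ≈ 0.000512814, so r ≈ 52·0.000512814 = 2.66663%.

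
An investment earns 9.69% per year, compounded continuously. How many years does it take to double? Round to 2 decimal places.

7.15 years

e^(0.0969t) = 2, so 0.0969t = ln 2 ≈ 0.69315.
t ≈ 0.69315/0.0969 ≈ 7.1532.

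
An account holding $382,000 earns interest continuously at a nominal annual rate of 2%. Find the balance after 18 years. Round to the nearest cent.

$547,531.84

A = P·e^(rt) = 382,000·e^(0.02·18) = 382,000·e^0.36.
e^0.36 ≈ 1.43332941456, so A ≈ 547,531.8364.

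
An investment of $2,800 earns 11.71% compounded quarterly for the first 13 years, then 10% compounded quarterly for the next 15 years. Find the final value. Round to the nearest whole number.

After 13 years at 11.71%: 2,800 × 4.4836743918 ≈ 12,554.2883.
Then 15 years at 10%: 12,554.2883 × 4.3997897488 ≈ 55,236.2290.

$55,236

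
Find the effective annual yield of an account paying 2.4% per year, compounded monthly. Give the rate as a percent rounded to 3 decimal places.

EAR = (1 + 2.4%/12)^12 − 1 = (1 + 0.002)^12 − 1.
(1 + 0.002)^12 ≈ 1.024266, so EAR ≈ 2.42658%.

2.427%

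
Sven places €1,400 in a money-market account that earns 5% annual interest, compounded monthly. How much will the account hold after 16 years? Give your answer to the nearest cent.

€3,110.58

Growth factor = (1 + 0.05/12)^192 ≈ 2.221845037.
A ≈ 1,400 × 2.221845037 ≈ 3,110.5831.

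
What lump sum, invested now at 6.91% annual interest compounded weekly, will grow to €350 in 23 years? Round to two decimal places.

Periodic rate = 6.91%/52 = 0.00132885; 1196 periods.
P = 350/(1 + 0.0691/52)^1196 ≈ 350/4.89515023 ≈ 71.4993.

€71.50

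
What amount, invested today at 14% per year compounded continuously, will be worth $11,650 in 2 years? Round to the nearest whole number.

$8,805

P = A·e^(−rt) = 11,650·e^(−0.28).
e^(−0.28) ≈ 0.75578374146, so P ≈ 8,804.8806.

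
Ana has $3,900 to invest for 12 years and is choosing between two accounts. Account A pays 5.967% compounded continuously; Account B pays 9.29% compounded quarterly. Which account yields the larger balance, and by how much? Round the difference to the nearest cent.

Account A growth factor: e^(0.05967·12) = e^0.71604 ≈ 2.046313742; balance ≈ 7,980.6236.
Account B growth factor: (1 + 0.023225)^48 ≈ 3.010335091; balance ≈ 11,740.3069.
Account B is larger by 3,759.6833.

Account B, by $3,759.68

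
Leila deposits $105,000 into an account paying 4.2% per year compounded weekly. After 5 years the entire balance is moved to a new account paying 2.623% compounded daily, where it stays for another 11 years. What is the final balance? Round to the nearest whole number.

$172,845

Phase 1: 105,000·(1 + 0.042/52)^260 ≈ 129,525.2170.
Phase 2: 129,525.2170·(1 + 0.02623/365)^4015 ≈ 172,844.9969.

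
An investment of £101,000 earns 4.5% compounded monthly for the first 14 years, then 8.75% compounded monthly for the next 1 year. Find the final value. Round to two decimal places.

£206,670.29

Phase 1: 101,000·(1 + 0.00375)^168 ≈ 189,415.3479.
Phase 2: 189,415.3479·(1 + 0.0875/12)^12 ≈ 206,670.2946.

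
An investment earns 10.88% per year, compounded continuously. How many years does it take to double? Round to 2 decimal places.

6.37 years

e^(0.1088t) = 2, so 0.1088t = ln 2 ≈ 0.69315.
t ≈ 0.69315/0.1088 ≈ 6.3708.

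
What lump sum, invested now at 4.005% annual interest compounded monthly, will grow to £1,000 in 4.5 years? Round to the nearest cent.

£835.33

Periodic rate = 4.005%/12 = 0.0033375; 54 periods.
P = 1,000/(1 + 0.0033375)^54 ≈ 1,000/1.19712748 ≈ 835.3329.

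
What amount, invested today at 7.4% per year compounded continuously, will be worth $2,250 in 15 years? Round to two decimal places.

$741.51

P = A·e^(−rt) = 2,250·e^(−1.11).
e^(−1.11) ≈ 0.3295589611, so P ≈ 741.5077.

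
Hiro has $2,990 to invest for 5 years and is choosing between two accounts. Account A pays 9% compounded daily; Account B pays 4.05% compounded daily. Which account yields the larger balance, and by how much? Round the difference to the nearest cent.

Account A, by $1,027.90

Account A growth factor: (1 + 0.09/365)^1825 ≈ 1.568225193; balance ≈ 4,688.9933.
Account B growth factor: (1 + 0.0405/365)^1825 ≈ 1.22444633; balance ≈ 3,661.0945.
Account A is larger by 1,027.8988.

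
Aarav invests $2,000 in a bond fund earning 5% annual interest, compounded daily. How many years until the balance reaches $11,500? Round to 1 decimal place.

35.0 years

(1 + 0.000136986)^(365t) = 11,500/2,000 = 5.75.
365t·ln(1 + 0.000136986) = ln(5.75); 365t = 1.7492/0.000136977 ≈ 12770.0335.
t ≈ 34.9864 years.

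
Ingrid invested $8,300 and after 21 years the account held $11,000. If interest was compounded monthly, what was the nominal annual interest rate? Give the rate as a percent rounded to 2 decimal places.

1.34%

The 252-period growth factor is 11,000/8,300 = 1.3253.
r/12 = 1.3253^(1/252) − 1 ≈ 0.00111824, so r ≈ 12·0.00111824 = 1.34189%.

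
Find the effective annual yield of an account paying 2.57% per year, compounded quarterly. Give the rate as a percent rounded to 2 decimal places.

EAR = (1 + 2.57%/4)^4 − 1 = (1 + 0.006425)^4 − 1.
(1 + 0.006425)^4 ≈ 1.025949, so EAR ≈ 2.59487%.

2.59%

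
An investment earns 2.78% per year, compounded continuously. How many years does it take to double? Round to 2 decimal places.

e^(0.0278t) = 2, so 0.0278t = ln 2 ≈ 0.69315.
t ≈ 0.69315/0.0278 ≈ 24.9334.

24.93 years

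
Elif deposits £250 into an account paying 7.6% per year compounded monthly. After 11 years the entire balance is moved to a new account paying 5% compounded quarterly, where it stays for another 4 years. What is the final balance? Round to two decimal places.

After 11 years at 7.6%: 250 × 2.30104598 ≈ 575.2615.
Then 4 years at 5%: 575.2615 × 1.21988955 ≈ 701.7555.

£701.76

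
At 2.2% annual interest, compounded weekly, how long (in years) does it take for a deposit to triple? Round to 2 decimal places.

(1 + 0.000423077)^(52t) = 3.
52t = ln 3 / ln(1 + 0.000423077) ≈ 1.0986/0.000422987 ≈ 2597.2692.
t ≈ 49.9475.

49.95 years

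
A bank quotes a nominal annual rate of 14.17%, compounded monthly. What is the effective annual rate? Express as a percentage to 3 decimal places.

One year is 12 periods at 0.0118083 each: (1 + 0.0118083)^12 ≈ 1.151275.
EAR = 1.151275 − 1 ≈ 15.12749%.

15.127%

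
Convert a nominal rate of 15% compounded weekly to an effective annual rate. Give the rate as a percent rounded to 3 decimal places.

One year is 52 periods at 0.00288462 each: (1 + 0.00288462)^52 ≈ 1.161583.
EAR = 1.161583 − 1 ≈ 16.15834%.

16.158%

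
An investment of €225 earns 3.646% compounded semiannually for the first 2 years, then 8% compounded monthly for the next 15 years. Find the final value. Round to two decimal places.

€799.82

Phase 1: 225·(1 + 0.01823)^4 ≈ 241.8611.
Phase 2: 241.8611·(1 + 0.08/12)^180 ≈ 799.8158.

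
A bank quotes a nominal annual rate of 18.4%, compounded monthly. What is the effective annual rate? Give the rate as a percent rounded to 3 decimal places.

EAR = (1 + 18.4%/12)^12 − 1 = (1 + 0.0153333)^12 − 1.
(1 + 0.0153333)^12 ≈ 1.200338, so EAR ≈ 20.03385%.

20.034%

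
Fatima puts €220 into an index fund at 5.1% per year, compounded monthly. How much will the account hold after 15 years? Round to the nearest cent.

€472.01

Periodic rate = 5.1%/12 = 0.00425; periods = 12·15 = 180.
A = 220·(1 + 0.00425)^180 ≈ 220·2.1455136 ≈ 472.0130.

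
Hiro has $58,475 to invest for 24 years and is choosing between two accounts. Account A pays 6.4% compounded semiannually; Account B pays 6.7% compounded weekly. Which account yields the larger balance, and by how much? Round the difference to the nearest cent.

A: (1 + 0.032)^48 ≈ 4.53550311941, so 58,475 × 4.53550311941 ≈ 265,213.5449.
B: (1 + 0.067/52)^1248 ≈ 4.98765054337, so 58,475 × 4.98765054337 ≈ 291,652.8655.
Difference ≈ 26,439.3206 in favor of B.

Account B, by $26,439.32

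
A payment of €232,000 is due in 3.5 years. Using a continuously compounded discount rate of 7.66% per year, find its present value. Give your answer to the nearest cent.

P = A·e^(−rt) = 232,000·e^(−0.2681).
e^(−0.2681) ≈ 0.764831294149, so P ≈ 177,440.8602.

€177,440.86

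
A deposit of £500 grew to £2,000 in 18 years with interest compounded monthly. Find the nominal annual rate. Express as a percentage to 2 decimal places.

7.73%

(1 + r/12)^216 = 2,000/500 = 4.
1 + r/12 = 4^(1/216) ≈ 1.006439, so r/12 ≈ 0.00643867.
r ≈ 12·0.00643867 = 7.72640%.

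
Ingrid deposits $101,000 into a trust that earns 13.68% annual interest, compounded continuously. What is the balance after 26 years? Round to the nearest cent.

$3,540,136.33

A = P·e^(rt) = 101,000·e^(0.1368·26) = 101,000·e^3.5568.
e^3.5568 ≈ 35.05085475793, so A ≈ 3,540,136.3306.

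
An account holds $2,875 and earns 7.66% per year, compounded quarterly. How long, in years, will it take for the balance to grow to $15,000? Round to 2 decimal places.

We need (1 + 0.01915)^(4t) = 5.2174, so 4t = ln 5.2174 / ln 1.01915 ≈ 87.0896.
t ≈ 87.0896/4 = 21.7724 years.

21.77 years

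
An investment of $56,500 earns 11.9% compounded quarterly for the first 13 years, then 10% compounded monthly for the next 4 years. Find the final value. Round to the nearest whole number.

$386,456

After 13 years at 11.9%: 56,500 × 4.5925472445 ≈ 259,478.9193.
Then 4 years at 10%: 259,478.9193 × 1.48935409861 ≈ 386,455.9920.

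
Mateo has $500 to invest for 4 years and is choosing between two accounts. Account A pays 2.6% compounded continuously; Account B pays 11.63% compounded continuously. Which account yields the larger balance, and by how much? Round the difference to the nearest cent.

Account A growth factor: e^(0.026·4) = e^0.104 ≈ 1.10960045; balance ≈ 554.8002.
Account B growth factor: e^(0.1163·4) = e^0.4652 ≈ 1.59233262; balance ≈ 796.1663.
Account B is larger by 241.3661.

Account B, by $241.37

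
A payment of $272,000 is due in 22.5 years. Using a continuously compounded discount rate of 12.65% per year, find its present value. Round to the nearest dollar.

$15,793

P = A·e^(−rt) = 272,000·e^(−2.84625).
e^(−2.84625) ≈ 0.0580616443049, so P ≈ 15,792.7673.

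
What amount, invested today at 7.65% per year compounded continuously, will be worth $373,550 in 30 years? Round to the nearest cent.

$37,639.42

P = A·e^(−rt) = 373,550·e^(−2.295).
e^(−2.295) ≈ 0.100761393268, so P ≈ 37,639.4185.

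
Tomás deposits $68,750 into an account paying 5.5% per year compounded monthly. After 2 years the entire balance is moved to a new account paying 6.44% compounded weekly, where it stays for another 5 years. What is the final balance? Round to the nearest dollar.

$105,850

Phase 1: 68,750·(1 + 0.055/12)^24 ≈ 76,724.8328.
Phase 2: 76,724.8328·(1 + 0.0644/52)^260 ≈ 105,850.3382.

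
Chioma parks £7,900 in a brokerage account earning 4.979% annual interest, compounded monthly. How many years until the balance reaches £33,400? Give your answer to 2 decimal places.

We need (1 + 0.00414917)^(12t) = 4.2278, so 12t = ln 4.2278 / ln 1.004149 ≈ 348.1861.
t ≈ 348.1861/12 = 29.0155 years.

29.02 years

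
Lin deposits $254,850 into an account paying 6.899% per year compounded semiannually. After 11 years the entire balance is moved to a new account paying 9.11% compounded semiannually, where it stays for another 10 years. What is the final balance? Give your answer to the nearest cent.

$1,309,801.48

After 11 years at 6.899%: 254,850 × 2.108748131184 ≈ 537,414.4612.
Then 10 years at 9.11%: 537,414.4612 × 2.437227822311 ≈ 1,309,801.4770.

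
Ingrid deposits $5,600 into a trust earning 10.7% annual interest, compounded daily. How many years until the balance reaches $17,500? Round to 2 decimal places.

10.65 years

(1 + 0.000293151)^(365t) = 17,500/5,600 = 3.125.
365t·ln(1 + 0.000293151) = ln(3.125); 365t = 1.1394/0.000293108 ≈ 3887.4250.
t ≈ 10.6505 years.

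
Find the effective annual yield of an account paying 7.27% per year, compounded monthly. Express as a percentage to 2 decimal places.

7.52%

One year is 12 periods at 0.00605833 each: (1 + 0.00605833)^12 ≈ 1.075172.
EAR = 1.075172 − 1 ≈ 7.51720%.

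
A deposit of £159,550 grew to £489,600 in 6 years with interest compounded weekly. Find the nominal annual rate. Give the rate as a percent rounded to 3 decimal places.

The 312-period growth factor is 489,600/159,550 = 3.06863.
r/52 = 3.06863^(1/312) − 1 ≈ 0.00360016, so r ≈ 52·0.00360016 = 18.72081%.

18.721%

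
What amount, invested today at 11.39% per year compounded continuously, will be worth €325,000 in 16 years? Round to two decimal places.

P = A·e^(−rt) = 325,000·e^(−1.8224).
e^(−1.8224) ≈ 0.161637355393, so P ≈ 52,532.1405.

€52,532.14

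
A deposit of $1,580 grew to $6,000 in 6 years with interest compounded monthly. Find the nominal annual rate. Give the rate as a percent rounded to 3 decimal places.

(1 + r/12)^72 = 6,000/1,580 = 3.79747.
1 + r/12 = 3.79747^(1/72) ≈ 1.018705, so r/12 ≈ 0.0187052.
r ≈ 12·0.0187052 = 22.44626%.

22.446%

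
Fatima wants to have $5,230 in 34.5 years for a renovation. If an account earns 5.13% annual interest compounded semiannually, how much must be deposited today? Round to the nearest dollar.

$911

Periodic rate = 5.13%/2 = 0.02565; 69 periods.
P = 5,230/(1 + 0.02565)^69 ≈ 5,230/5.740420688 ≈ 911.0831.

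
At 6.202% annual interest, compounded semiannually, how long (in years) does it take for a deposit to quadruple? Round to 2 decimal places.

(1 + 0.03101)^(2t) = 4.
2t = ln 4 / ln(1 + 0.03101) ≈ 1.3863/0.0305389 ≈ 45.3944.
t ≈ 22.6972.

22.70 years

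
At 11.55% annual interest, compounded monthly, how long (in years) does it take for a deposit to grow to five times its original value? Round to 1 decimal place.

14.0 years

(1 + 0.009625)^(12t) = 5.
12t = ln 5 / ln(1 + 0.009625) ≈ 1.6094/0.00957897 ≈ 168.0178.
t ≈ 14.0015.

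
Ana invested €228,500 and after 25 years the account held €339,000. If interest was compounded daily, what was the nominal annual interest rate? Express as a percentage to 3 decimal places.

The 9125-period growth factor is 339,000/228,500 = 1.48359.
r/365 = 1.48359^(1/9125) − 1 ≈ 0.0000432299, so r ≈ 365·0.0000432299 = 1.57789%.

1.578%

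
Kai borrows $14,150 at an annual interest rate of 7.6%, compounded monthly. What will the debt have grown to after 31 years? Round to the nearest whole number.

$148,159

Periodic rate = 7.6%/12 = 0.00633333; periods = 12·31 = 372.
A = 14,150·(1 + 0.076/12)^372 ≈ 14,150·10.4705932488 ≈ 148,158.8945.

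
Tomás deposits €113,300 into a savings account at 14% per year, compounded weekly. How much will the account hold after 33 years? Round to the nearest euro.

Growth factor = (1 + 0.14/52)^1716 ≈ 100.86589975762.
A ≈ 113,300 × 100.86589975762 ≈ 11,428,106.4425.

€11,428,106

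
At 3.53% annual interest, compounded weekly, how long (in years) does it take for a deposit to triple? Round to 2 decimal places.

(1 + 0.000678846)^(52t) = 3.
52t = ln 3 / ln(1 + 0.000678846) ≈ 1.0986/0.000678616 ≈ 1618.9016.
t ≈ 31.1327.

31.13 years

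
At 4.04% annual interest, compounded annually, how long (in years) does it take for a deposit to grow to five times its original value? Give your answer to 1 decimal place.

40.6 years

(1 + 0.0404)^t = 5.
t = ln 5 / ln(1 + 0.0404) ≈ 1.6094/0.0396053 ≈ 40.6370.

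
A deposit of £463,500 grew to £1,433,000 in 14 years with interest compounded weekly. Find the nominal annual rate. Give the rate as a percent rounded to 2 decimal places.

(1 + r/52)^728 = 1,433,000/463,500 = 3.09169.
1 + r/52 = 3.09169^(1/728) ≈ 1.001552, so r/52 ≈ 0.00155164.
r ≈ 52·0.00155164 = 8.06853%.

8.07%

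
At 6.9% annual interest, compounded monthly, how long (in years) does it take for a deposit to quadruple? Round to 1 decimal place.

20.1 years

(1 + 0.00575)^(12t) = 4.
12t = ln 4 / ln(1 + 0.00575) ≈ 1.3863/0.00573353 ≈ 241.7872.
t ≈ 20.1489.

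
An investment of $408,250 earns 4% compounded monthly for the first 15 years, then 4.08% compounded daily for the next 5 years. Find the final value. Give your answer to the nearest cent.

$911,298.54

Phase 1: 408,250·(1 + 0.04/12)^180 ≈ 743,138.1394.
Phase 2: 743,138.1394·(1 + 0.0408/365)^1825 ≈ 911,298.5385.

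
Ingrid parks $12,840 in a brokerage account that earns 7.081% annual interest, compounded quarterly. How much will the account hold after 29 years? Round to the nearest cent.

Periodic rate = 7.081%/4 = 0.0177025; periods = 4·29 = 116.
A = 12,840·(1 + 0.0177025)^116 ≈ 12,840·7.6562763162 ≈ 98,306.5879.

$98,306.59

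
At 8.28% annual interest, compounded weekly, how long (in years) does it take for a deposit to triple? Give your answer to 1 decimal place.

13.3 years

(1 + 0.00159231)^(52t) = 3.
52t = ln 3 / ln(1 + 0.00159231) ≈ 1.0986/0.00159104 ≈ 690.4989.
t ≈ 13.2788.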